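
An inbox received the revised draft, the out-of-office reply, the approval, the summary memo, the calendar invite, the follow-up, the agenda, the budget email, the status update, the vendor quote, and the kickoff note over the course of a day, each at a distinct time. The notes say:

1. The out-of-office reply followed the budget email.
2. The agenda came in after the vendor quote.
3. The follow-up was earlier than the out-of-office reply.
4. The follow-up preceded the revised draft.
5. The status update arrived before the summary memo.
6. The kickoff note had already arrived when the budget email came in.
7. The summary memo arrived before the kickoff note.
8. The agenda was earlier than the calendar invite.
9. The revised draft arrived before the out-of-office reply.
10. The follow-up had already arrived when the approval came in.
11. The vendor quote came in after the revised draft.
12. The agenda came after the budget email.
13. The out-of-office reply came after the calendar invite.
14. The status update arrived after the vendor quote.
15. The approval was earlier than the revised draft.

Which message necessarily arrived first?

The follow-up has a chain of constraints placing it before every other message, so the follow-up must be first.

the follow-up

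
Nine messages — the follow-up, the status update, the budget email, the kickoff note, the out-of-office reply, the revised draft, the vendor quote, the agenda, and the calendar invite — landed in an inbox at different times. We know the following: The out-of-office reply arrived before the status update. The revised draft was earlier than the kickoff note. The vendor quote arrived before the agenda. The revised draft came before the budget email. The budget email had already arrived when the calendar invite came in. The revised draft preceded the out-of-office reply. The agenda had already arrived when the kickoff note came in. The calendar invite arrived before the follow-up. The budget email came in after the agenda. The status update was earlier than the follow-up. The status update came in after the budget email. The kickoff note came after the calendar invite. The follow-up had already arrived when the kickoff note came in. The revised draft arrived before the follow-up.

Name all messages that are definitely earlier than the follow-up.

the agenda, the budget email, the calendar invite, the out-of-office reply, the revised draft, the status update, the vendor quote

Directly stated before the follow-up: the calendar invite, the revised draft, and the status update.
The agenda reaches the follow-up via the agenda → the budget email → the calendar invite → the follow-up.
The budget email reaches the follow-up via the budget email → the calendar invite → the follow-up.
The out-of-office reply reaches the follow-up via the out-of-office reply → the status update → the follow-up.
Likewise the vendor quote reaches the follow-up by chaining the stated constraints.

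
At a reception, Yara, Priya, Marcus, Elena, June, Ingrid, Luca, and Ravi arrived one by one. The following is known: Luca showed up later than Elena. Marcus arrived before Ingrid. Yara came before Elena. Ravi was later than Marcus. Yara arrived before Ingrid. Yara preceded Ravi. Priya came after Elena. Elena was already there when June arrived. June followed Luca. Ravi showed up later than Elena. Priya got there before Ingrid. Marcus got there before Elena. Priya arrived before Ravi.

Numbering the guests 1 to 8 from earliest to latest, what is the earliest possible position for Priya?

Elena, Marcus, and Yara must all come before Priya — 3 forced predecessors.
Nothing else is forced ahead of Priya, so their earliest slot is position 3 + 1 = 4.

4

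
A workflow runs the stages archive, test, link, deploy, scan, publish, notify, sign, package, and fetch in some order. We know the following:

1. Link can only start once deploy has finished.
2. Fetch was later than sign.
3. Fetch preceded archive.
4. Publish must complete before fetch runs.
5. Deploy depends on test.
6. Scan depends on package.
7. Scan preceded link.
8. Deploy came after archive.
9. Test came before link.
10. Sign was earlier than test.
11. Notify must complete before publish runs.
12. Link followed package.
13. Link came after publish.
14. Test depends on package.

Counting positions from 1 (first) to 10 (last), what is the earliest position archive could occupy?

Fetch, notify, publish, and sign must all come before archive — 4 forced predecessors.
Nothing else is forced ahead of archive, so its earliest slot is position 4 + 1 = 5.

5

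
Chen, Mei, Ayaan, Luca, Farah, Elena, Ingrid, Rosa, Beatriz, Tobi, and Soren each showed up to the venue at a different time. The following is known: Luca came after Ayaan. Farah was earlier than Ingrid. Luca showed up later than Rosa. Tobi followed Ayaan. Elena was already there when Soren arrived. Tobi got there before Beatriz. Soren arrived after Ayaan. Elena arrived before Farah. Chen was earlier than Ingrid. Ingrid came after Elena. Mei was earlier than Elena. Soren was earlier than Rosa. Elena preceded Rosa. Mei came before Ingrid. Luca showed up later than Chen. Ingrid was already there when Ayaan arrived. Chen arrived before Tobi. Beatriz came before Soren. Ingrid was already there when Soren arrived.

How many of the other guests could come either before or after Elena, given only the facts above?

Forced before Elena: Mei; forced after Elena: Ayaan, Beatriz, Farah, Ingrid, Luca, Rosa, Soren, and Tobi.
That leaves Chen with no forced order relative to Elena — 1.

1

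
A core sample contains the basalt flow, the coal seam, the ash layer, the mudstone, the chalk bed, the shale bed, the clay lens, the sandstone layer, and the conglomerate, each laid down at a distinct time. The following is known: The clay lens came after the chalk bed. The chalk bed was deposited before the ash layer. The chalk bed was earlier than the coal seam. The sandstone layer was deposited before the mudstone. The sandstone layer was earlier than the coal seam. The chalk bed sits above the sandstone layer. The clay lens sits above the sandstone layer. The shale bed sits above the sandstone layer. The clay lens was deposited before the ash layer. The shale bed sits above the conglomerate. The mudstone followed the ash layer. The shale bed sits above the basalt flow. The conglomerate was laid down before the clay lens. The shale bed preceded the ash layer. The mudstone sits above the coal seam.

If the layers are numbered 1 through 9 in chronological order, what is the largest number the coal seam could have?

8

The coal seam must come before the mudstone — 1 layer forced after it.
Everything else can be placed before the coal seam in some valid order, so the coal seam can sit as late as position 9 − 1 = 8.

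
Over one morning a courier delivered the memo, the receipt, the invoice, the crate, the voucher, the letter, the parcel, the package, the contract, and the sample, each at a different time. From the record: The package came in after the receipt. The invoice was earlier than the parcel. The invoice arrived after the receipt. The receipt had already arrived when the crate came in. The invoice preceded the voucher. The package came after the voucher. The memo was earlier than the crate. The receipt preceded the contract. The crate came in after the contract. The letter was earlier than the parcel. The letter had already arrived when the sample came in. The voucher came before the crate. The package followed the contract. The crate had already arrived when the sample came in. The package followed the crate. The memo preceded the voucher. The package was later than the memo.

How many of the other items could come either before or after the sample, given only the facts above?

Forced before the sample: the contract, the crate, the invoice, the letter, the memo, the receipt, and the voucher.
That leaves the package and the parcel with no forced order relative to the sample — 2.

2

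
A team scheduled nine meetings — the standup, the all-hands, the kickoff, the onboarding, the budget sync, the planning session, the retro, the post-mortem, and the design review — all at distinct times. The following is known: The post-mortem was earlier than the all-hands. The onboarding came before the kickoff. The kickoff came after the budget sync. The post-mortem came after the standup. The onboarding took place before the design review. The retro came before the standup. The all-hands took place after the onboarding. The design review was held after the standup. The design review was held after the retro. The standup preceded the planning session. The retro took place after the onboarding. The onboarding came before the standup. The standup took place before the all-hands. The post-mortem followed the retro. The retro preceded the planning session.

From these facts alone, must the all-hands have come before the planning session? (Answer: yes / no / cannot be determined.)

No chain of stated constraints runs from the all-hands to the planning session, and none runs from the planning session to the all-hands either.
So the relative order of the all-hands and the planning session is not fixed by the given facts.

cannot be determined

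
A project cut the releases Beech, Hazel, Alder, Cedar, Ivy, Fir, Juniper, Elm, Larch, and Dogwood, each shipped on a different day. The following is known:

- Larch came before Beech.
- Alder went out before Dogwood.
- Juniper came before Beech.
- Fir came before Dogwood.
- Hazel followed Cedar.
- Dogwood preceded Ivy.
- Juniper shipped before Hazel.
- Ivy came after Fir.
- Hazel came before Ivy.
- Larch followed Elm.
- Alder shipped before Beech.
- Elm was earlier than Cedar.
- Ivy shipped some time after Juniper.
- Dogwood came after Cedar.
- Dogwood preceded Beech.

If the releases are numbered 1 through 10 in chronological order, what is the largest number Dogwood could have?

Dogwood must come before Beech and Ivy — 2 releases forced after it.
Everything else can be placed before Dogwood in some valid order, so Dogwood can sit as late as position 10 − 2 = 8.

8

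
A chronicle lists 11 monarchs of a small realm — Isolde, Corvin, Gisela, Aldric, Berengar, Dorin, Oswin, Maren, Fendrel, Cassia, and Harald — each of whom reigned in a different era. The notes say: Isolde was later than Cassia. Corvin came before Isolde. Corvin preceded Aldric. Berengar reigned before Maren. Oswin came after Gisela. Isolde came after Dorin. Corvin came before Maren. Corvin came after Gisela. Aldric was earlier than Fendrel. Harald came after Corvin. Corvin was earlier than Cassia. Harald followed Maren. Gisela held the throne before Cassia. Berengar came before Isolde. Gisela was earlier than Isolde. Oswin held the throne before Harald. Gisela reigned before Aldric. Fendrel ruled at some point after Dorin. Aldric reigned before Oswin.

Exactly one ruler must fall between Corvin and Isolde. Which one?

Tracing the constraints gives Corvin → Cassia → Isolde, so Cassia sits after Corvin and before Isolde.
No other ruler is forced both after Corvin and before Isolde.

Cassia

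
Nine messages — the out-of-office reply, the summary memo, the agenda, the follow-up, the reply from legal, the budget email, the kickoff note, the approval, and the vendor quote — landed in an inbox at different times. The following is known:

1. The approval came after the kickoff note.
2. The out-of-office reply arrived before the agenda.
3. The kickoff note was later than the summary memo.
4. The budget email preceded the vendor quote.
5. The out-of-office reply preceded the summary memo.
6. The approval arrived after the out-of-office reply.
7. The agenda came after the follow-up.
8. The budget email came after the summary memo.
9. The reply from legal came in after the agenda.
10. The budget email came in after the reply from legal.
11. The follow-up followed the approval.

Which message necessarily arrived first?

The out-of-office reply has a chain of constraints placing it before every other message, so the out-of-office reply must be first.

the out-of-office reply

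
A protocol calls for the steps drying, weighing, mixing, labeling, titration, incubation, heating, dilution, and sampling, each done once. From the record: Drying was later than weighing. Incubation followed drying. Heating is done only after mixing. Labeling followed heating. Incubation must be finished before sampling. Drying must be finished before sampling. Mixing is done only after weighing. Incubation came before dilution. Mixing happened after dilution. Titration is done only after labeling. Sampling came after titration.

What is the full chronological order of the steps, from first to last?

weighing, drying, incubation, dilution, mixing, heating, labeling, titration, sampling

The constraints fix every adjacent pair, so only one ordering works:
weighing → drying → incubation → dilution → mixing → heating → labeling → titration → sampling.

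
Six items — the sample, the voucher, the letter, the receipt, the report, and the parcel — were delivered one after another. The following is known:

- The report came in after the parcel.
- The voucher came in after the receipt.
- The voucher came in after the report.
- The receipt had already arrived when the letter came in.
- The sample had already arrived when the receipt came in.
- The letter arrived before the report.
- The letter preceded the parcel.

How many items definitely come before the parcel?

3

Directly stated before the parcel: the letter.
The receipt reaches the parcel via the receipt → the letter → the parcel.
The sample reaches the parcel via the sample → the receipt → the letter → the parcel.
That's the letter, the receipt, and the sample — 3 in all.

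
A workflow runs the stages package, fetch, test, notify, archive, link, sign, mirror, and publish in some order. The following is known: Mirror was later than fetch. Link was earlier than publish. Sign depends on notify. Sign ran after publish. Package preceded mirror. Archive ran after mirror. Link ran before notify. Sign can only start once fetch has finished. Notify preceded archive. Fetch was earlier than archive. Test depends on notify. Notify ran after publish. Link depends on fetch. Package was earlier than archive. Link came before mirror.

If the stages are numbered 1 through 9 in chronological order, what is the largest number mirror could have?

8

Mirror must come before archive — 1 stage forced after it.
Everything else can be placed before mirror in some valid order, so mirror can sit as late as position 9 − 1 = 8.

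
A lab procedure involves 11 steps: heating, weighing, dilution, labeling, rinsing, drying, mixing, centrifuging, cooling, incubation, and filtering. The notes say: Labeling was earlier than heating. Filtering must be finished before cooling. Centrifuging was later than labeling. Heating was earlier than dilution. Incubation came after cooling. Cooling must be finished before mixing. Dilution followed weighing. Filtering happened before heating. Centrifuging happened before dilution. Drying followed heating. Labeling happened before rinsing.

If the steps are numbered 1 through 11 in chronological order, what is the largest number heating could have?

9

Heating must come before dilution and drying — 2 steps forced after it.
Everything else can be placed before heating in some valid order, so heating can sit as late as position 11 − 2 = 9.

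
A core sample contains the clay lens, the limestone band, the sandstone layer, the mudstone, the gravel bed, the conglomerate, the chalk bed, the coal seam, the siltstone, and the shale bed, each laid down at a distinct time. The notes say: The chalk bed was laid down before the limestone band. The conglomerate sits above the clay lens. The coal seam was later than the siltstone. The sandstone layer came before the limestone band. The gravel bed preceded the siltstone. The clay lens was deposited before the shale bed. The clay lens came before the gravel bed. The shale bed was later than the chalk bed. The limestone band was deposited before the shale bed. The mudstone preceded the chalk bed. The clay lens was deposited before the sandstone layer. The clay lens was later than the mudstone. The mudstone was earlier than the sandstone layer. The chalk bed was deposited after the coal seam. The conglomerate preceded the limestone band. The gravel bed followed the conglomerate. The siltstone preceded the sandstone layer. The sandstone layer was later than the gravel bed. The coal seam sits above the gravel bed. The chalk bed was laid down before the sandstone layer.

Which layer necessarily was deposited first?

The mudstone has a chain of constraints placing it before every other layer, so the mudstone must be first.

the mudstone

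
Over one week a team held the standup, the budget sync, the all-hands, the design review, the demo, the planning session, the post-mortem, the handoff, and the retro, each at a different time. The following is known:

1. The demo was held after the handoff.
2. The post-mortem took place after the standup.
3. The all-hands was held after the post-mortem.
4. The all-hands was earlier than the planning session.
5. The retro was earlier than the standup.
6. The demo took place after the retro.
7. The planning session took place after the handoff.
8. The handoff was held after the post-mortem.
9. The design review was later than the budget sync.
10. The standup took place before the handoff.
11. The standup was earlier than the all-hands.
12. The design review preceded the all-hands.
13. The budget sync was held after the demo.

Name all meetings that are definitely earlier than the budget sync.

the demo, the handoff, the post-mortem, the retro, the standup

Directly stated before the budget sync: the demo.
The handoff reaches the budget sync via the handoff → the demo → the budget sync.
The post-mortem reaches the budget sync via the post-mortem → the handoff → the demo → the budget sync.
The retro reaches the budget sync via the retro → the demo → the budget sync.
Likewise the standup reaches the budget sync by chaining the stated constraints.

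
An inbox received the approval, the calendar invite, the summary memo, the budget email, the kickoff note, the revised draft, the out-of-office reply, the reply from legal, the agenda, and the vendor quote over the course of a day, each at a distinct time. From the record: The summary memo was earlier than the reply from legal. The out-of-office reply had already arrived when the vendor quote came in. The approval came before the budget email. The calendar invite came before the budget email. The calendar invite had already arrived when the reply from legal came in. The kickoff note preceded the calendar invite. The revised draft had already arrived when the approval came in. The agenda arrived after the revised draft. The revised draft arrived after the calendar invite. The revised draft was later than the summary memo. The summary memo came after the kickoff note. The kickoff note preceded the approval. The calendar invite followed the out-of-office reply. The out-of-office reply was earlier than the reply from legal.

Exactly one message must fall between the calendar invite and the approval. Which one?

Tracing the constraints gives the calendar invite → the revised draft → the approval, so the revised draft sits after the calendar invite and before the approval.
No other message is forced both after the calendar invite and before the approval.

the revised draft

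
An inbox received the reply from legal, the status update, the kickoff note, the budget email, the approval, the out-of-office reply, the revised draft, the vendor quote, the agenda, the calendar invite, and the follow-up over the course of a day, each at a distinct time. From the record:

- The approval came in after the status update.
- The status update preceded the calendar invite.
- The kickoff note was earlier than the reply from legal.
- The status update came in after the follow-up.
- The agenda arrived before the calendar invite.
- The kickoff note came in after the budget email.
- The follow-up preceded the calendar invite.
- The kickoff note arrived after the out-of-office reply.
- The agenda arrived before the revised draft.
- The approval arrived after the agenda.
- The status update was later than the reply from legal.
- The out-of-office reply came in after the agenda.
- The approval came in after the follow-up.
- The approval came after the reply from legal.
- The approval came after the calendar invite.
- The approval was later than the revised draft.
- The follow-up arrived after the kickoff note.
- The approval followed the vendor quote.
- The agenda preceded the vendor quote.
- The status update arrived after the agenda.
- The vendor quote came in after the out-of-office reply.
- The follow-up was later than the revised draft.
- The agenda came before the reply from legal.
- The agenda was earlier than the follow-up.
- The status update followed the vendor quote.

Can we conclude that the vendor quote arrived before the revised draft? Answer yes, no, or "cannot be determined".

No chain of stated constraints runs from the vendor quote to the revised draft, and none runs from the revised draft to the vendor quote either.
So the relative order of the vendor quote and the revised draft is not fixed by the given facts.

cannot be determined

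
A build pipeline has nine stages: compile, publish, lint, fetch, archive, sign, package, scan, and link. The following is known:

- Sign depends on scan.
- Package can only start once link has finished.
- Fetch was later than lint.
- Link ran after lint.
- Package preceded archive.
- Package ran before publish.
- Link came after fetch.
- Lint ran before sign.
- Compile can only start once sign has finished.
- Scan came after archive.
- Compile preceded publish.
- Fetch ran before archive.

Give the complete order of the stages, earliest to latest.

lint, fetch, link, package, archive, scan, sign, compile, publish

The constraints fix every adjacent pair, so only one ordering works:
lint → fetch → link → package → archive → scan → sign → compile → publish.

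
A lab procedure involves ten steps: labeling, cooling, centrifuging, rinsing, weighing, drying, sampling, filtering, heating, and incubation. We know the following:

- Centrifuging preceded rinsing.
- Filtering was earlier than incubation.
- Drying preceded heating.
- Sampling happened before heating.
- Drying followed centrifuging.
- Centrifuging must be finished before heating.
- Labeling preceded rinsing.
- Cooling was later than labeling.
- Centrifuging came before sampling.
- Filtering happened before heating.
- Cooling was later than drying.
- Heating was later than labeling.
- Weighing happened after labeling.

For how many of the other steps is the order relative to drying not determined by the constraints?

6

Forced before drying: centrifuging; forced after drying: cooling and heating.
That leaves filtering, incubation, labeling, rinsing, sampling, and weighing with no forced order relative to drying — 6.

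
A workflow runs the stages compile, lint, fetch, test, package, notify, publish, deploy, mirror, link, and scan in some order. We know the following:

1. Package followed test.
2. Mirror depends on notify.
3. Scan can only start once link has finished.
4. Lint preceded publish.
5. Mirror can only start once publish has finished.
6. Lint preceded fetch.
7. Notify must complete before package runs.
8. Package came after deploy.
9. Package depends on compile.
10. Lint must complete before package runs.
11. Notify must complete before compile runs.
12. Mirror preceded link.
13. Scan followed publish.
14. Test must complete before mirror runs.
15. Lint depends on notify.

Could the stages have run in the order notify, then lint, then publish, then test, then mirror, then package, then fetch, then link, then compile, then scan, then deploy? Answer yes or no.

The constraints require compile before package, but in the proposed sequence package appears ahead of compile. That one violation is enough.

no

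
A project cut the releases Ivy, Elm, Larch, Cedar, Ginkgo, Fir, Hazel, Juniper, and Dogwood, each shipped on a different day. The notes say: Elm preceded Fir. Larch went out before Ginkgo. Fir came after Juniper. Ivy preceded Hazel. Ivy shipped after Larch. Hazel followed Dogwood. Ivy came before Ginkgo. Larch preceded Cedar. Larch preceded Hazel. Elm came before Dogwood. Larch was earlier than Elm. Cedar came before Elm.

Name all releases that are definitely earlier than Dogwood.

Directly stated before Dogwood: Elm.
Cedar reaches Dogwood via Cedar → Elm → Dogwood.
Larch reaches Dogwood via Larch → Elm → Dogwood.
No chain forces Fir (or any of the others) ahead of Dogwood.

Cedar, Elm, Larch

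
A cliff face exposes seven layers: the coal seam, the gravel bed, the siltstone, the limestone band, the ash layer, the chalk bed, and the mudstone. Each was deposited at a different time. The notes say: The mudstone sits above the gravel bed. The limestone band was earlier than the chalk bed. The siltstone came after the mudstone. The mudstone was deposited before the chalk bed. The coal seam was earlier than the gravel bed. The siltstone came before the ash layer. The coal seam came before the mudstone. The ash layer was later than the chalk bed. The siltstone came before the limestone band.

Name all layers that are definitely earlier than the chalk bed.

the coal seam, the gravel bed, the limestone band, the mudstone, the siltstone

Directly stated before the chalk bed: the limestone band and the mudstone.
The coal seam reaches the chalk bed via the coal seam → the mudstone → the chalk bed.
The gravel bed reaches the chalk bed via the gravel bed → the mudstone → the chalk bed.
The siltstone reaches the chalk bed via the siltstone → the limestone band → the chalk bed.
No chain forces the ash layer ahead of the chalk bed.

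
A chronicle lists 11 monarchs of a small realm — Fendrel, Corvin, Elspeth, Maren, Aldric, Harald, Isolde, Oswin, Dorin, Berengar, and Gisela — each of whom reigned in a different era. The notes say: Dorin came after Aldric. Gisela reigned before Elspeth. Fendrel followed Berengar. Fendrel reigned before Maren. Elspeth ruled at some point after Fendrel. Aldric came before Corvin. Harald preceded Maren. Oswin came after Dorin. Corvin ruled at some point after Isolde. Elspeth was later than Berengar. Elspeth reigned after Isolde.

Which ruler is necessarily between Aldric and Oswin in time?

Tracing the constraints gives Aldric → Dorin → Oswin, so Dorin sits after Aldric and before Oswin.
No other ruler is forced both after Aldric and before Oswin.

Dorin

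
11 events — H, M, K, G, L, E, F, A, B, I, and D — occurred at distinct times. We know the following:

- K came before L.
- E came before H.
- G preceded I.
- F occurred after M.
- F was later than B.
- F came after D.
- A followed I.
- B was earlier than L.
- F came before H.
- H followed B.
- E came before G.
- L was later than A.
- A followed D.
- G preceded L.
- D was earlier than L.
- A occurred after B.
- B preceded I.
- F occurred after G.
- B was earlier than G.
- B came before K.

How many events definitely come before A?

5

Directly stated before A: B, D, and I.
E reaches A via E → G → I → A.
G reaches A via G → I → A.
That's B, D, E, G, and I — 5 in all.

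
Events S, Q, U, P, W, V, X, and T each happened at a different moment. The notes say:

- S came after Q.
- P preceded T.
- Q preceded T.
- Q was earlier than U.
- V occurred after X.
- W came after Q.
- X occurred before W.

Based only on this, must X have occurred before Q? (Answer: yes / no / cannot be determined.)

cannot be determined

No chain of stated constraints runs from X to Q, and none runs from Q to X either.
So the relative order of X and Q is not fixed by the given facts.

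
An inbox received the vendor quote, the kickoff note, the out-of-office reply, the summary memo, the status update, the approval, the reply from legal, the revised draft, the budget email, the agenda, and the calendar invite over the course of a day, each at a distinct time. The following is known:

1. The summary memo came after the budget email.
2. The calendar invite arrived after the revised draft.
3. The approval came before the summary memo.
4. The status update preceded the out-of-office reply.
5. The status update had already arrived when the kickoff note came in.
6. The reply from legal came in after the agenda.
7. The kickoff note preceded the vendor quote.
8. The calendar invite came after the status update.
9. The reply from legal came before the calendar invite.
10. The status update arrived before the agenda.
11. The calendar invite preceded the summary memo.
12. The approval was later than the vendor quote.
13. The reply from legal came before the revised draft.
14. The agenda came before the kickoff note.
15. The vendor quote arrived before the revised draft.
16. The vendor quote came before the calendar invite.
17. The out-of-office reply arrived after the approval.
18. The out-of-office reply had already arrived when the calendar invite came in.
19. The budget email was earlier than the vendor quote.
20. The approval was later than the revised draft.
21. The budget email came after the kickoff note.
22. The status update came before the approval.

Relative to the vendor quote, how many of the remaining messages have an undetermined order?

1

Forced before the vendor quote: the agenda, the budget email, the kickoff note, and the status update; forced after the vendor quote: the approval, the calendar invite, the out-of-office reply, the revised draft, and the summary memo.
That leaves the reply from legal with no forced order relative to the vendor quote — 1.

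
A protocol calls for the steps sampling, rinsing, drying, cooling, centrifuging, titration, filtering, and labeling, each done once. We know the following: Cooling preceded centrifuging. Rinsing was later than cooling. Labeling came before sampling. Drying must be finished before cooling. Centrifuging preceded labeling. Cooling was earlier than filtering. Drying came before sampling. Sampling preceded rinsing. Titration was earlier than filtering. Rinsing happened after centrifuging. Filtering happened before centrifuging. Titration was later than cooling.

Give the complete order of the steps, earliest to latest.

The constraints fix every adjacent pair, so only one ordering works:
drying → cooling → titration → filtering → centrifuging → labeling → sampling → rinsing.

drying, cooling, titration, filtering, centrifuging, labeling, sampling, rinsing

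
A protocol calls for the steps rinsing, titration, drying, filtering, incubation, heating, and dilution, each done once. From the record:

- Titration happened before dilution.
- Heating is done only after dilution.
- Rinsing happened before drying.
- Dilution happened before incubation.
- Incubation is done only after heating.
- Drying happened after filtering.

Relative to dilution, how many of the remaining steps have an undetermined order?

Forced before dilution: titration; forced after dilution: heating and incubation.
That leaves drying, filtering, and rinsing with no forced order relative to dilution — 3.

3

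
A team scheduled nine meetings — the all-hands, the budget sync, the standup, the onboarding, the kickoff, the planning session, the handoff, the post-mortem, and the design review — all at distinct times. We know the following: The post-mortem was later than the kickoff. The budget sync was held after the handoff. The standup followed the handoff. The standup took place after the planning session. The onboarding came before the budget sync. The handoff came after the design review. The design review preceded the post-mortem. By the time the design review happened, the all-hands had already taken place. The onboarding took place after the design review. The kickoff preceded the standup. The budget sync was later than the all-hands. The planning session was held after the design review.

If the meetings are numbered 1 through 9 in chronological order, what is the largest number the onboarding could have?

8

The onboarding must come before the budget sync — 1 meeting forced after it.
Everything else can be placed before the onboarding in some valid order, so the onboarding can sit as late as position 9 − 1 = 8.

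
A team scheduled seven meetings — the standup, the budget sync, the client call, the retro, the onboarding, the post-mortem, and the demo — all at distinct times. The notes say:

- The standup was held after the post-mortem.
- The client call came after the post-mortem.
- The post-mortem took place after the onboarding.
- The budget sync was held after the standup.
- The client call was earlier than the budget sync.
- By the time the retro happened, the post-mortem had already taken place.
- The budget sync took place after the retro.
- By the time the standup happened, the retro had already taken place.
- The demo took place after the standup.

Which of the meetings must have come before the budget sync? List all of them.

Directly stated before the budget sync: the client call, the retro, and the standup.
The onboarding reaches the budget sync via the onboarding → the post-mortem → the retro → the budget sync.
The post-mortem reaches the budget sync via the post-mortem → the retro → the budget sync.
No chain forces the demo ahead of the budget sync.

the client call, the onboarding, the post-mortem, the retro, the standup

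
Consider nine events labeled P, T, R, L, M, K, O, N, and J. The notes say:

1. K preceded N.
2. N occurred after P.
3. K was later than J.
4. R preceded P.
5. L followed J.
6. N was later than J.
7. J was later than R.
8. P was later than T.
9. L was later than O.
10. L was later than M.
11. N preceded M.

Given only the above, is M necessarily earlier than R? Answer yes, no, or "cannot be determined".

Tracing the constraints gives R → P → N → M, so R must come before M.
That means M cannot be before R.

no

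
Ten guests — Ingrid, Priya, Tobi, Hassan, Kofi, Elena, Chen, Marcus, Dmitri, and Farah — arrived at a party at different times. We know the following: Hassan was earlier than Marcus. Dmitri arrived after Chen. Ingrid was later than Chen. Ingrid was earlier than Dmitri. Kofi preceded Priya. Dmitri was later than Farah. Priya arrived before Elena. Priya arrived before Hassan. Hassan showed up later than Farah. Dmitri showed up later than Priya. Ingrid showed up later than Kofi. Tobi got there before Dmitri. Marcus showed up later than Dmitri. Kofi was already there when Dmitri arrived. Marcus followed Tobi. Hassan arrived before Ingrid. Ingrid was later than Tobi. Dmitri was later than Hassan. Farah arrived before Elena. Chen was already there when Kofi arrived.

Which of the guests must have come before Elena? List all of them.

Directly stated before Elena: Farah and Priya.
Chen reaches Elena via Chen → Kofi → Priya → Elena.
Kofi reaches Elena via Kofi → Priya → Elena.
No chain forces Tobi (or any of the others) ahead of Elena.

Chen, Farah, Kofi, Priya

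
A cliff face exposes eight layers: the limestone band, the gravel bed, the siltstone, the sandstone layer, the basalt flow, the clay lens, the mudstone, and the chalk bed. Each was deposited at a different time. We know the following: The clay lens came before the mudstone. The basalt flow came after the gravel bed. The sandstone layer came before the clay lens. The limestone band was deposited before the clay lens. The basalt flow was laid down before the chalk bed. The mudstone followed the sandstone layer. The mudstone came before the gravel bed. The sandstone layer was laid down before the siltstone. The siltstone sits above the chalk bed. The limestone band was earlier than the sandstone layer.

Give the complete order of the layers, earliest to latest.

the limestone band, the sandstone layer, the clay lens, the mudstone, the gravel bed, the basalt flow, the chalk bed, the siltstone

The constraints fix every adjacent pair, so only one ordering works:
the limestone band → the sandstone layer → the clay lens → the mudstone → the gravel bed → the basalt flow → the chalk bed → the siltstone.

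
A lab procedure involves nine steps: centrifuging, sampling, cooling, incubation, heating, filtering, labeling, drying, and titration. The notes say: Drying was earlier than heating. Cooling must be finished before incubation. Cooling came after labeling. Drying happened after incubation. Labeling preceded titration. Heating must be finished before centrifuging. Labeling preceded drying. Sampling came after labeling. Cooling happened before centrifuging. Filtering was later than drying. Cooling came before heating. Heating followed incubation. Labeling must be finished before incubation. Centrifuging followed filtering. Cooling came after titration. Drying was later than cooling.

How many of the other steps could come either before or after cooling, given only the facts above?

Forced before cooling: labeling and titration; forced after cooling: centrifuging, drying, filtering, heating, and incubation.
That leaves sampling with no forced order relative to cooling — 1.

1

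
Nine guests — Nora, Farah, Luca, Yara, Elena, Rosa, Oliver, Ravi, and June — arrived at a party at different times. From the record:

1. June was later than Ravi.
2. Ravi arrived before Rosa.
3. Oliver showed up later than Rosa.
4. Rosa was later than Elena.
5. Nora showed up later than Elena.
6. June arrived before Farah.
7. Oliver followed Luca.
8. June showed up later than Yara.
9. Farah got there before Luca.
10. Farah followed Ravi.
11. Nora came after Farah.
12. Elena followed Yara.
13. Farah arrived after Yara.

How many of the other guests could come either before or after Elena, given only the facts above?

Forced before Elena: Yara; forced after Elena: Nora, Oliver, and Rosa.
That leaves Farah, June, Luca, and Ravi with no forced order relative to Elena — 4.

4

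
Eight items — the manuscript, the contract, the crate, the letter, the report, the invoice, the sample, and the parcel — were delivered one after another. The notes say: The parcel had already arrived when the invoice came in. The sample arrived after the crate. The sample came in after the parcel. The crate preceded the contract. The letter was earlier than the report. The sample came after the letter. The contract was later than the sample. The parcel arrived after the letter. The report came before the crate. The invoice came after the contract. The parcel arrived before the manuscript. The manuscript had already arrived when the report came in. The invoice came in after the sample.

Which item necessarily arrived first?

the letter

The letter has a chain of constraints placing it before every other item, so the letter must be first.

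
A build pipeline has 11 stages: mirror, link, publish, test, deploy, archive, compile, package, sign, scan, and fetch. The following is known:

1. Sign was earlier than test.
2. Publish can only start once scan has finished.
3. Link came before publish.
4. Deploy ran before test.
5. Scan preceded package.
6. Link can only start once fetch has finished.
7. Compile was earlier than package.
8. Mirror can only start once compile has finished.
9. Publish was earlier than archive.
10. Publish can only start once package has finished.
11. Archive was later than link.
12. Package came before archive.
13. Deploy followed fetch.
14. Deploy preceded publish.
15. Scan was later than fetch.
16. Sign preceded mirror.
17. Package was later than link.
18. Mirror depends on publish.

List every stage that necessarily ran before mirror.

Directly stated before mirror: compile, publish, and sign.
Deploy reaches mirror via deploy → publish → mirror.
Fetch reaches mirror via fetch → link → publish → mirror.
Link reaches mirror via link → publish → mirror.
Likewise package and scan each reach mirror by chaining the stated constraints.
No chain forces archive (or any of the others) ahead of mirror.

compile, deploy, fetch, link, package, publish, scan, sign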